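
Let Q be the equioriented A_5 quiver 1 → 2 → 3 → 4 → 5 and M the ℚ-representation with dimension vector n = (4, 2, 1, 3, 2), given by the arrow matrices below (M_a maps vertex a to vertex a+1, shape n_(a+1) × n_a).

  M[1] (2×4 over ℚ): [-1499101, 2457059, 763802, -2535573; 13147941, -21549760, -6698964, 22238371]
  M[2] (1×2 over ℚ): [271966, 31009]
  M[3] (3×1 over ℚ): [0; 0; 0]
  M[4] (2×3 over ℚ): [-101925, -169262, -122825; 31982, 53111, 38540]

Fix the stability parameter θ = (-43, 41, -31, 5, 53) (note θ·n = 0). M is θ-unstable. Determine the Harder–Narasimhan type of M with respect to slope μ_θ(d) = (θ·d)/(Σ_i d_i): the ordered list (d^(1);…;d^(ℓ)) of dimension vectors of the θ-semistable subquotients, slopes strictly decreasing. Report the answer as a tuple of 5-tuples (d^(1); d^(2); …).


Barcode: M ≅ I[1,1]^2, I[1,2], I[1,3], I[4,4], I[4,5]^2. HN layers by μ_θ (4 steps, strictly decreasing):
  μ^(1)=53; μ^(2)=41; μ^(3)=5; μ^(4)=-43

((0, 0, 0, 0, 2); (0, 1, 0, 0, 0); (0, 1, 1, 3, 0); (4, 0, 0, 0, 0))


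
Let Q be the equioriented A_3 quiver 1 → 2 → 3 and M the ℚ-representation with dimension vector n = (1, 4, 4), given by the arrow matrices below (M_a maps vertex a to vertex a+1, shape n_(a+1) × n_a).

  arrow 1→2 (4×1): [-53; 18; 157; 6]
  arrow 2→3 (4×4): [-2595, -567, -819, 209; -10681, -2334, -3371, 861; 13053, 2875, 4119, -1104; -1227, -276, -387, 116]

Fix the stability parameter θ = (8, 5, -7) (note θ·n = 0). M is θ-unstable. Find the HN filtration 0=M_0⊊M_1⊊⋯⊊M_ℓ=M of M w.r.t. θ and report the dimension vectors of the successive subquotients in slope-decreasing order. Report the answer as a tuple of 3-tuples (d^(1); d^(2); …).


Interval decomposition of M: I[1,2], I[2,3]^3, I[3,3].
HN type (ℓ=3): μ^(1)=13/2; μ^(2)=-1; μ^(3)=-7

((1, 1, 0); (0, 3, 3); (0, 0, 1))


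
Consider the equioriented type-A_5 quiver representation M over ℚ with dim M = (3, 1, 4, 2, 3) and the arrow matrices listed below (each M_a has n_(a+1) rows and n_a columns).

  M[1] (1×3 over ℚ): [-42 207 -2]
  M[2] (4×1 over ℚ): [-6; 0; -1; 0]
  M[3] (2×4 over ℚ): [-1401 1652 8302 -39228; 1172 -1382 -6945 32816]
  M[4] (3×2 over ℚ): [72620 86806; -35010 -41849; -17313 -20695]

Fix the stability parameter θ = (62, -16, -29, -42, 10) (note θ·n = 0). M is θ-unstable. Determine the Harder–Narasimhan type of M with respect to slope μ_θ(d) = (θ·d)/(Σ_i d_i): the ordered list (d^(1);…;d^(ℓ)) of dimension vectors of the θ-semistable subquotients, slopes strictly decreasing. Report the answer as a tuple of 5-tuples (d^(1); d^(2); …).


Barcode: M ≅ I[1,1]^2, I[1,5], I[3,3]^2, I[3,5], I[5,5]. HN layers by μ_θ (5 steps, strictly decreasing):
  μ^(1)=62; μ^(2)=10; μ^(3)=-25/4; μ^(4)=-29; μ^(5)=-71/2

((2, 0, 0, 0, 0); (0, 0, 0, 0, 3); (1, 1, 1, 1, 0); (0, 0, 2, 0, 0); (0, 0, 1, 1, 0))


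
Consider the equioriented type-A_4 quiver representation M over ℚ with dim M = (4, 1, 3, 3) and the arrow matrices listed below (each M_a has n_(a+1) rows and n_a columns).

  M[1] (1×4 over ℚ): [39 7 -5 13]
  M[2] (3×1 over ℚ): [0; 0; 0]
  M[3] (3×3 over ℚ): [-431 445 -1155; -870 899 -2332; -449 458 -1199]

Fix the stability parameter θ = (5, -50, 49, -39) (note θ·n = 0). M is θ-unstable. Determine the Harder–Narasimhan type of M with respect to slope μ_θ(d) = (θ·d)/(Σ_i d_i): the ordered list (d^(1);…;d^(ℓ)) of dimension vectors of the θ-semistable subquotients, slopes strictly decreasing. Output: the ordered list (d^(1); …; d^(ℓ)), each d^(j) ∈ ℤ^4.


Via rank(M_{q-1}∘⋯∘M_p): M ≅ I[1,1]^3, I[1,2], I[3,3], I[3,4]^2, I[4,4].
μ_θ-semistable layers: μ^(1)=49; μ^(2)=5; μ^(3)=-45/2; μ^(4)=-39

((0, 0, 1, 0); (3, 0, 2, 2); (1, 1, 0, 0); (0, 0, 0, 1))


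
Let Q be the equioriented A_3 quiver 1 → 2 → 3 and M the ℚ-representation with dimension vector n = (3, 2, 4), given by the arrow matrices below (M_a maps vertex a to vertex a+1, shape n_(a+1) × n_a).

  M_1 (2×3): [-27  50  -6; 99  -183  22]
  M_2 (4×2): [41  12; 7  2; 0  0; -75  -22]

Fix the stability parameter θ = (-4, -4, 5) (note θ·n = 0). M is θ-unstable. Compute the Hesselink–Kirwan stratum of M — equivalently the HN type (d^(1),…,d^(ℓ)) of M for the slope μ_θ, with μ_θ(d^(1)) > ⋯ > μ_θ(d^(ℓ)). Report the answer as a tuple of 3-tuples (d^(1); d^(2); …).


Via rank(M_{q-1}∘⋯∘M_p): M ≅ I[1,1], I[1,3]^2, I[3,3]^2.
μ_θ-semistable layers: μ^(1)=5; μ^(2)=-4

((0, 0, 4); (3, 2, 0))


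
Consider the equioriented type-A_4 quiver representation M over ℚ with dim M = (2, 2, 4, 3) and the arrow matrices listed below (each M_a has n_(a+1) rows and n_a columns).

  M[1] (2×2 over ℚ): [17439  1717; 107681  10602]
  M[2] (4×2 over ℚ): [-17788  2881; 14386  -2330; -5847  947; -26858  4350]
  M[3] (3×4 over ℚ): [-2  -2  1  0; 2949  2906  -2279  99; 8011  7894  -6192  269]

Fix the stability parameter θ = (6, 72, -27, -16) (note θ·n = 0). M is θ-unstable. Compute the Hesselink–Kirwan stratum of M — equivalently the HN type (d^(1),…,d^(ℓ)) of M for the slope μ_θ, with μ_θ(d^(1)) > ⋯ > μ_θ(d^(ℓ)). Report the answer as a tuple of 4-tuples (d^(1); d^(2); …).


Via rank(M_{q-1}∘⋯∘M_p): M ≅ I[1,4]^2, I[3,3], I[3,4].
μ_θ-semistable layers: μ^(1)=29/3; μ^(2)=6; μ^(3)=-16; μ^(4)=-27

((0, 2, 2, 2); (2, 0, 0, 0); (0, 0, 0, 1); (0, 0, 2, 0))


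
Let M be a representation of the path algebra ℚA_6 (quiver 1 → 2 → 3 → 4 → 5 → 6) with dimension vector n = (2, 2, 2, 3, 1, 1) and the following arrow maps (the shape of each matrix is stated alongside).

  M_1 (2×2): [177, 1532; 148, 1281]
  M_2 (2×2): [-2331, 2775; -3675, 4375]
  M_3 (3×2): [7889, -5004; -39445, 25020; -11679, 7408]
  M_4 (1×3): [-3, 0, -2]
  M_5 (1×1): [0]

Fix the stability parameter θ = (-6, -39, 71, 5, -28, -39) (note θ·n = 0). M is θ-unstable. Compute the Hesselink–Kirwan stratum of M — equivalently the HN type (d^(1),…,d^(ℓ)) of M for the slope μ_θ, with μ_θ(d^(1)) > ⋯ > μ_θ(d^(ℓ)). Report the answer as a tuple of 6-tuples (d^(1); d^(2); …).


Barcode: M ≅ I[1,2], I[1,5], I[3,4], I[4,4], I[6,6]. HN layers by μ_θ (5 steps, strictly decreasing):
  μ^(1)=38; μ^(2)=16; μ^(3)=5; μ^(4)=-45/2; μ^(5)=-39

((0, 0, 1, 1, 0, 0); (0, 0, 1, 1, 1, 0); (0, 0, 0, 1, 0, 0); (2, 2, 0, 0, 0, 0); (0, 0, 0, 0, 0, 1))


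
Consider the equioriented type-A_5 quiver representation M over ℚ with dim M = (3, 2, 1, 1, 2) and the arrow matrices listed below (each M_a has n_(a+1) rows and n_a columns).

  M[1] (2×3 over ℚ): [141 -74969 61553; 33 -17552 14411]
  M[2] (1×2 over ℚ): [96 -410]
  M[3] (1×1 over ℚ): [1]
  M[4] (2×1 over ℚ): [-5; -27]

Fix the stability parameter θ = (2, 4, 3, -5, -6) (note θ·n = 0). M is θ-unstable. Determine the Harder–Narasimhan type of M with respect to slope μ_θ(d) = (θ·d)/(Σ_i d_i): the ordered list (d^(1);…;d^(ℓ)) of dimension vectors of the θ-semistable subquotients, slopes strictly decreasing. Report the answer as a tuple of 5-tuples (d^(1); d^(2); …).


Barcode: M ≅ I[1,1], I[1,2], I[1,5], I[5,5]. HN layers by μ_θ (4 steps, strictly decreasing):
  μ^(1)=4; μ^(2)=2; μ^(3)=-2/5; μ^(4)=-6

((0, 1, 0, 0, 0); (2, 0, 0, 0, 0); (1, 1, 1, 1, 1); (0, 0, 0, 0, 1))


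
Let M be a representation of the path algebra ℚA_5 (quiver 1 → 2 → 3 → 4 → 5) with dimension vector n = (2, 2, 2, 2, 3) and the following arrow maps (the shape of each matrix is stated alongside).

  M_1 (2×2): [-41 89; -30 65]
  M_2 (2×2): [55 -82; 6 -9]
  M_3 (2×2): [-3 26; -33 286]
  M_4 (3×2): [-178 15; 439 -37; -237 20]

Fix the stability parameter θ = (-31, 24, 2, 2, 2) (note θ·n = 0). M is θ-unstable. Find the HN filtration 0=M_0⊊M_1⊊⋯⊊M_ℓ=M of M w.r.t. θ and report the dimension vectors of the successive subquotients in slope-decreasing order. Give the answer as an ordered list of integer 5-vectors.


Barcode: M ≅ I[1,3], I[1,5], I[4,5], I[5,5]. HN layers by μ_θ (4 steps, strictly decreasing):
  μ^(1)=13; μ^(2)=15/2; μ^(3)=2; μ^(4)=-31

((0, 1, 1, 0, 0); (0, 1, 1, 1, 1); (0, 0, 0, 1, 2); (2, 0, 0, 0, 0))


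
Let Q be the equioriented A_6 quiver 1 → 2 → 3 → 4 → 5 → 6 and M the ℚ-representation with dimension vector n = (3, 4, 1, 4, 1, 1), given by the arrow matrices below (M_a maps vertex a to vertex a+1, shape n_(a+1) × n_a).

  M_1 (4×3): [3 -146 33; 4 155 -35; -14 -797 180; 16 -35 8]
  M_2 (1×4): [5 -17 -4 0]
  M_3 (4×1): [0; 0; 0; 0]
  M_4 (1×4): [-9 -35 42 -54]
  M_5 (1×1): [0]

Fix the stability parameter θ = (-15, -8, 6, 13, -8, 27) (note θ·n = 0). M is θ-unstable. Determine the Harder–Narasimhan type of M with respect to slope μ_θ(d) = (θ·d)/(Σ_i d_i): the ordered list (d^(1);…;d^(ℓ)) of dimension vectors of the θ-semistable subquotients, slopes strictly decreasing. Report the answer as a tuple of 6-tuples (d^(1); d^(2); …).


Barcode: M ≅ I[1,2]^2, I[1,3], I[2,2], I[4,4]^3, I[4,5], I[6,6]. HN layers by μ_θ (6 steps, strictly decreasing):
  μ^(1)=27; μ^(2)=13; μ^(3)=6; μ^(4)=5/2; μ^(5)=-8; μ^(6)=-15

((0, 0, 0, 0, 0, 1); (0, 0, 0, 3, 0, 0); (0, 0, 1, 0, 0, 0); (0, 0, 0, 1, 1, 0); (0, 4, 0, 0, 0, 0); (3, 0, 0, 0, 0, 0))


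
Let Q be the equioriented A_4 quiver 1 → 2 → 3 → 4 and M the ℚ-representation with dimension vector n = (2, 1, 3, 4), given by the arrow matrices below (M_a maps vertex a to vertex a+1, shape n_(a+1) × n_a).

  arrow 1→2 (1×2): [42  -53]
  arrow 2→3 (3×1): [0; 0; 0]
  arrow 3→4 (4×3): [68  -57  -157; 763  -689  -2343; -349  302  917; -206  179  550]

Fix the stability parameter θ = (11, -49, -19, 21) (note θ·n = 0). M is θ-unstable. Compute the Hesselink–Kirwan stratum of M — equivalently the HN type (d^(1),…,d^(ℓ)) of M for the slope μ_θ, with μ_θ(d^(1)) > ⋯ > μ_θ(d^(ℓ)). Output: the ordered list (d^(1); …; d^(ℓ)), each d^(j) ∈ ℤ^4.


Via rank(M_{q-1}∘⋯∘M_p): M ≅ I[1,1], I[1,2], I[3,4]^3, I[4,4].
μ_θ-semistable layers: μ^(1)=21; μ^(2)=11; μ^(3)=-19

((0, 0, 0, 4); (1, 0, 0, 0); (1, 1, 3, 0))


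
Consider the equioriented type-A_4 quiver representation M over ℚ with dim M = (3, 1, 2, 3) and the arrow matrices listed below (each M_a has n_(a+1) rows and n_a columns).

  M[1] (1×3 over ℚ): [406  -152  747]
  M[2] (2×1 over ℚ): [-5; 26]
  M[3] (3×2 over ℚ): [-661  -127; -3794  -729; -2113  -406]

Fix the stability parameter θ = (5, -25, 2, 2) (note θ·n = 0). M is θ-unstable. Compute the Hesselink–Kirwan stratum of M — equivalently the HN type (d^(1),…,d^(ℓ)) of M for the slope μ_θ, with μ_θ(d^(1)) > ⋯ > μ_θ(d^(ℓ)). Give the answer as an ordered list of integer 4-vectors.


Interval decomposition of M: I[1,1]^2, I[1,4], I[3,4], I[4,4].
HN type (ℓ=3): μ^(1)=5; μ^(2)=2; μ^(3)=-10

((2, 0, 0, 0); (0, 0, 2, 3); (1, 1, 0, 0))


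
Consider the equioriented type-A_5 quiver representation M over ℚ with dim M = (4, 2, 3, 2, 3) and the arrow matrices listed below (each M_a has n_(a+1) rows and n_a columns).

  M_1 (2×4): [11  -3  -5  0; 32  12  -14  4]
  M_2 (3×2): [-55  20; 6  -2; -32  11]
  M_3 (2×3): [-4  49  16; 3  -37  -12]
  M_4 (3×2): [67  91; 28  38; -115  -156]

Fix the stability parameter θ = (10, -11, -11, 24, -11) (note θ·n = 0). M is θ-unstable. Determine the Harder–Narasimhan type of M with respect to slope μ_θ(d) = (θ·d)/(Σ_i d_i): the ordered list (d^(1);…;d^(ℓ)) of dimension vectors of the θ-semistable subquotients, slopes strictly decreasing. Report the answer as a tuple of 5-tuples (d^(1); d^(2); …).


Barcode: M ≅ I[1,1]^2, I[1,5]^2, I[3,3], I[5,5]. HN layers by μ_θ (4 steps, strictly decreasing):
  μ^(1)=10; μ^(2)=13/2; μ^(3)=-4; μ^(4)=-11

((2, 0, 0, 0, 0); (0, 0, 0, 2, 2); (2, 2, 2, 0, 0); (0, 0, 1, 0, 1))


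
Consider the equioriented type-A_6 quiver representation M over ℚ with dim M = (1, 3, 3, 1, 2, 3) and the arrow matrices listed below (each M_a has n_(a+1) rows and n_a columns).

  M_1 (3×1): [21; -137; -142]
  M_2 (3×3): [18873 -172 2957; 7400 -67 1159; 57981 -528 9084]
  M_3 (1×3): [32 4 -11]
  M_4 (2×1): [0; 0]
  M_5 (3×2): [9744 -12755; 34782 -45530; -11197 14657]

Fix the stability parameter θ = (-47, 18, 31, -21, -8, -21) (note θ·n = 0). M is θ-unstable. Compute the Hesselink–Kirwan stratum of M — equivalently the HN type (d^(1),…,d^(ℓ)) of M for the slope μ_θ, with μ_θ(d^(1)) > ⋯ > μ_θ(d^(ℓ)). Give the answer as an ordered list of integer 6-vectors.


Via rank(M_{q-1}∘⋯∘M_p): M ≅ I[1,4], I[2,3]^2, I[5,6]^2, I[6,6].
μ_θ-semistable layers: μ^(1)=31; μ^(2)=18; μ^(3)=28/3; μ^(4)=-29/2; μ^(5)=-21; μ^(6)=-47

((0, 0, 2, 0, 0, 0); (0, 2, 0, 0, 0, 0); (0, 1, 1, 1, 0, 0); (0, 0, 0, 0, 2, 2); (0, 0, 0, 0, 0, 1); (1, 0, 0, 0, 0, 0))


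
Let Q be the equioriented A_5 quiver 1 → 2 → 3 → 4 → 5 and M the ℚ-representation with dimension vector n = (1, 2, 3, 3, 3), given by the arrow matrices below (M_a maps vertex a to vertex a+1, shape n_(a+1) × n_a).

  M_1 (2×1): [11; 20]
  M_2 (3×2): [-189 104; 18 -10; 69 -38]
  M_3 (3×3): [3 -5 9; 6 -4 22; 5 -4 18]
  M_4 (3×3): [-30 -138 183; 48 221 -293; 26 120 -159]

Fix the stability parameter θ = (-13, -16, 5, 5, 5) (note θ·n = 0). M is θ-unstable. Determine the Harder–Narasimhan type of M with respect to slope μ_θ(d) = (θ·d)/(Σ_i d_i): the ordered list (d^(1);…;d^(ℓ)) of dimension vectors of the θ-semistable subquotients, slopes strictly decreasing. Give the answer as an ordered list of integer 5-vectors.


Via rank(M_{q-1}∘⋯∘M_p): M ≅ I[1,5], I[2,5], I[3,4], I[5,5].
μ_θ-semistable layers: μ^(1)=5; μ^(2)=-29/2; μ^(3)=-16

((0, 0, 3, 3, 3); (1, 1, 0, 0, 0); (0, 1, 0, 0, 0))


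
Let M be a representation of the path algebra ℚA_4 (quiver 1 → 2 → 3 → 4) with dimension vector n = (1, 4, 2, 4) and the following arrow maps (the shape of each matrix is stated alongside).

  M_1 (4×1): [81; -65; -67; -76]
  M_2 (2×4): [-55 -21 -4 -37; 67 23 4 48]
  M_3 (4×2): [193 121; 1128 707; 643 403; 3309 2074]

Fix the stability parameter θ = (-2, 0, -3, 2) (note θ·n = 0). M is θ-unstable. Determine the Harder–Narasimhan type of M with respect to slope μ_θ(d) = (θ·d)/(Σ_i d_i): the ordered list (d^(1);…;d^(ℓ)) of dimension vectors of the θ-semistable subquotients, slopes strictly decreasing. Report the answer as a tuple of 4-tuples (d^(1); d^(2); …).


Interval decomposition of M: I[1,4], I[2,2]^2, I[2,4], I[4,4]^2.
HN type (ℓ=4): μ^(1)=2; μ^(2)=0; μ^(3)=-3/2; μ^(4)=-2

((0, 0, 0, 4); (0, 2, 0, 0); (0, 2, 2, 0); (1, 0, 0, 0))


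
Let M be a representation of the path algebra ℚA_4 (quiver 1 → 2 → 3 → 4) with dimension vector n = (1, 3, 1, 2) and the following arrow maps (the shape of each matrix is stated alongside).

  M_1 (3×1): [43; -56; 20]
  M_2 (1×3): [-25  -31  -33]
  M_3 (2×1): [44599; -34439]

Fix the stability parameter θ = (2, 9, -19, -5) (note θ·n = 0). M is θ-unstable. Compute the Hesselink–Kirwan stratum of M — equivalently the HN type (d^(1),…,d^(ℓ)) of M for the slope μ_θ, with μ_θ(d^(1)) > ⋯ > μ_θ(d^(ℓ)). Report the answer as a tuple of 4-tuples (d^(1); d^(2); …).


Interval decomposition of M: I[1,4], I[2,2]^2, I[4,4].
HN type (ℓ=3): μ^(1)=9; μ^(2)=-13/4; μ^(3)=-5

((0, 2, 0, 0); (1, 1, 1, 1); (0, 0, 0, 1))


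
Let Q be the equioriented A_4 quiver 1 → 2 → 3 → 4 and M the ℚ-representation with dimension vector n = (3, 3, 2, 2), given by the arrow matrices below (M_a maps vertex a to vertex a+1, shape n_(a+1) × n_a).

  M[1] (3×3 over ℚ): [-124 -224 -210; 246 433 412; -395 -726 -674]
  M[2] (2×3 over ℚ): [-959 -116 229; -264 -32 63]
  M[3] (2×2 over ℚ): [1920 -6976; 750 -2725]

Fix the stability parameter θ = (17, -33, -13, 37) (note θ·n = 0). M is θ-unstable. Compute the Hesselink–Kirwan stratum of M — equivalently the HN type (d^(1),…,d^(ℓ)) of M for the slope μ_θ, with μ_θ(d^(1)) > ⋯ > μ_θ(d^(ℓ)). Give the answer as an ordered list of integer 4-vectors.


Barcode: M ≅ I[1,2], I[1,3], I[1,4], I[4,4]. HN layers by μ_θ (3 steps, strictly decreasing):
  μ^(1)=37; μ^(2)=-8; μ^(3)=-29/3

((0, 0, 0, 2); (1, 1, 0, 0); (2, 2, 2, 0))


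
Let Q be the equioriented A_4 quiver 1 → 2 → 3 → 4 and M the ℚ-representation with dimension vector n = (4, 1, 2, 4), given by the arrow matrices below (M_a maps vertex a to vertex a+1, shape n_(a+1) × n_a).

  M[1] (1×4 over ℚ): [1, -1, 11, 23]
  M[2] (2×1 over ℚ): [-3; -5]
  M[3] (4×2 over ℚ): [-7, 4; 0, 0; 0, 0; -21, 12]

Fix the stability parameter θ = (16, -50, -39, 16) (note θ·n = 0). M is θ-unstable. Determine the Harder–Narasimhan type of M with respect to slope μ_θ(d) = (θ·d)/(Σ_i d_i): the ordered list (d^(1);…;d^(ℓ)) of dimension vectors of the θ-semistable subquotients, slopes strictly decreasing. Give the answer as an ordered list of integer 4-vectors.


Via rank(M_{q-1}∘⋯∘M_p): M ≅ I[1,1]^3, I[1,4], I[3,3], I[4,4]^3.
μ_θ-semistable layers: μ^(1)=16; μ^(2)=-73/3; μ^(3)=-39

((3, 0, 0, 4); (1, 1, 1, 0); (0, 0, 1, 0))


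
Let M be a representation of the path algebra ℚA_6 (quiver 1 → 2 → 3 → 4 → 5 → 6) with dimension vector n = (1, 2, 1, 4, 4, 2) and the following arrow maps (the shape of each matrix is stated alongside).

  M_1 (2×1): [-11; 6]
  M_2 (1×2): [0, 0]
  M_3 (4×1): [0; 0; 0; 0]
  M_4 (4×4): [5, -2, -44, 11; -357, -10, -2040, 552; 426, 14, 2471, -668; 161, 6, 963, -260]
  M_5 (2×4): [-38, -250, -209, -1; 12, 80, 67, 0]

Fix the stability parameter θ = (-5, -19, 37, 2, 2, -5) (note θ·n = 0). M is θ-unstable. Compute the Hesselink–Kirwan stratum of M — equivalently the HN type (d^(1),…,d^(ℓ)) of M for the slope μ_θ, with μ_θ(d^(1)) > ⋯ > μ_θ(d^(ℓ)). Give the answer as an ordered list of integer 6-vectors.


Interval decomposition of M: I[1,2], I[2,2], I[3,3], I[4,5]^2, I[4,6]^2.
HN type (ℓ=5): μ^(1)=37; μ^(2)=2; μ^(3)=-1/3; μ^(4)=-12; μ^(5)=-19

((0, 0, 1, 0, 0, 0); (0, 0, 0, 2, 2, 0); (0, 0, 0, 2, 2, 2); (1, 1, 0, 0, 0, 0); (0, 1, 0, 0, 0, 0))


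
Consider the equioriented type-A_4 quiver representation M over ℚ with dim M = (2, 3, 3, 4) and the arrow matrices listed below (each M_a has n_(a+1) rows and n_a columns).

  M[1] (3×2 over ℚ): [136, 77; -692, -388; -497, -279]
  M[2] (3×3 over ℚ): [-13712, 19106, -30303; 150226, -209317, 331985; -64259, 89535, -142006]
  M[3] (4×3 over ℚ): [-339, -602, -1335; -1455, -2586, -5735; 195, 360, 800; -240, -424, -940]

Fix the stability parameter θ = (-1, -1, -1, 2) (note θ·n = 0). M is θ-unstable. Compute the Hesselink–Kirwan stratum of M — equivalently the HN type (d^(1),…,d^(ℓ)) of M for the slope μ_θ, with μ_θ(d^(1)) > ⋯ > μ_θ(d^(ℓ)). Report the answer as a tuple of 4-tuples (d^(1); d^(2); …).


Via rank(M_{q-1}∘⋯∘M_p): M ≅ I[1,4]^2, I[2,3], I[4,4]^2.
μ_θ-semistable layers: μ^(1)=2; μ^(2)=-1

((0, 0, 0, 4); (2, 3, 3, 0))


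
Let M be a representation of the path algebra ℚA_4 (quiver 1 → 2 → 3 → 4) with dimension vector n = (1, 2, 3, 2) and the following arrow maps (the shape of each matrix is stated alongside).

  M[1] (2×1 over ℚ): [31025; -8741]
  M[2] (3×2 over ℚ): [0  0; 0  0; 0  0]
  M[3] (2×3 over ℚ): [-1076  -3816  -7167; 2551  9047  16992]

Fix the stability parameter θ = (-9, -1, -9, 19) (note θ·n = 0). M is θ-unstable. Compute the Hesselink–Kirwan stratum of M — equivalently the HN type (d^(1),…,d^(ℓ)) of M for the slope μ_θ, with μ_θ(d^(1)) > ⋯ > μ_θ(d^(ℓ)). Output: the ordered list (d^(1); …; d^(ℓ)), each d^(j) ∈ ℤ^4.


Barcode: M ≅ I[1,2], I[2,2], I[3,3], I[3,4]^2. HN layers by μ_θ (3 steps, strictly decreasing):
  μ^(1)=19; μ^(2)=-1; μ^(3)=-9

((0, 0, 0, 2); (0, 2, 0, 0); (1, 0, 3, 0))


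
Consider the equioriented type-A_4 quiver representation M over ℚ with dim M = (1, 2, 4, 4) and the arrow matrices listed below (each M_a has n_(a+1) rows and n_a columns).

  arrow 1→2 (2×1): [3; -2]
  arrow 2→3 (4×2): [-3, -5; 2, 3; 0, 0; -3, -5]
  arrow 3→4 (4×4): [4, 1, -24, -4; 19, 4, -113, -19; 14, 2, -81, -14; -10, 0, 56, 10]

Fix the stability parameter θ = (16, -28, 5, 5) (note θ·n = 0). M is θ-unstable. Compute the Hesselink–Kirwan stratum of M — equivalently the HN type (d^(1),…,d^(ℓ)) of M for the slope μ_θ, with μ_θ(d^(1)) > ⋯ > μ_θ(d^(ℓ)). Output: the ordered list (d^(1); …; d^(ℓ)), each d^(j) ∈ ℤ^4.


Via rank(M_{q-1}∘⋯∘M_p): M ≅ I[1,3], I[2,4], I[3,4]^2, I[4,4].
μ_θ-semistable layers: μ^(1)=5; μ^(2)=-6; μ^(3)=-28

((0, 0, 4, 4); (1, 1, 0, 0); (0, 1, 0, 0))


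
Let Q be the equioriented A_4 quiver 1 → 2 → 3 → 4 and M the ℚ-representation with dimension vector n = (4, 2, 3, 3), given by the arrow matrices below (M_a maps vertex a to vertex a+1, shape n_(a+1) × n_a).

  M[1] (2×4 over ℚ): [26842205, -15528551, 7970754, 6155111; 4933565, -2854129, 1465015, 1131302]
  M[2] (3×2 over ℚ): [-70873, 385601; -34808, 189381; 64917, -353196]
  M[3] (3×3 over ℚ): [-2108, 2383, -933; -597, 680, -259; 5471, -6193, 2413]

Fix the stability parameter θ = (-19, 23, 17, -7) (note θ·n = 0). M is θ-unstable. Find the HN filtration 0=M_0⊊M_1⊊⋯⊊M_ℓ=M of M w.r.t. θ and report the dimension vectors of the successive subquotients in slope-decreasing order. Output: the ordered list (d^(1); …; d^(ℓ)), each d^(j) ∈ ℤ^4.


Via rank(M_{q-1}∘⋯∘M_p): M ≅ I[1,1]^2, I[1,4]^2, I[3,4].
μ_θ-semistable layers: μ^(1)=11; μ^(2)=5; μ^(3)=-19

((0, 2, 2, 2); (0, 0, 1, 1); (4, 0, 0, 0))


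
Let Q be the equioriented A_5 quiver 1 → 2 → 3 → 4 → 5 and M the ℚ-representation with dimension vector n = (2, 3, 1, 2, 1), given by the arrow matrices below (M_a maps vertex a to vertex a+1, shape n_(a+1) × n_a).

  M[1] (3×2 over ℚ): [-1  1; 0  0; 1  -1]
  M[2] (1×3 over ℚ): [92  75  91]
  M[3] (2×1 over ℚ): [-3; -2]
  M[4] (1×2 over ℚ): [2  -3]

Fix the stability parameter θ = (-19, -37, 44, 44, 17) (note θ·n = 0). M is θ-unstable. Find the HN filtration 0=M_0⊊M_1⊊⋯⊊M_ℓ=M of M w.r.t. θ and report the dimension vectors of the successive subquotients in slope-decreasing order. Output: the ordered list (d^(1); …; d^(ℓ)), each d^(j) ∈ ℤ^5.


Barcode: M ≅ I[1,1], I[1,4], I[2,2]^2, I[4,5]. HN layers by μ_θ (5 steps, strictly decreasing):
  μ^(1)=44; μ^(2)=61/2; μ^(3)=-19; μ^(4)=-28; μ^(5)=-37

((0, 0, 1, 1, 0); (0, 0, 0, 1, 1); (1, 0, 0, 0, 0); (1, 1, 0, 0, 0); (0, 2, 0, 0, 0))


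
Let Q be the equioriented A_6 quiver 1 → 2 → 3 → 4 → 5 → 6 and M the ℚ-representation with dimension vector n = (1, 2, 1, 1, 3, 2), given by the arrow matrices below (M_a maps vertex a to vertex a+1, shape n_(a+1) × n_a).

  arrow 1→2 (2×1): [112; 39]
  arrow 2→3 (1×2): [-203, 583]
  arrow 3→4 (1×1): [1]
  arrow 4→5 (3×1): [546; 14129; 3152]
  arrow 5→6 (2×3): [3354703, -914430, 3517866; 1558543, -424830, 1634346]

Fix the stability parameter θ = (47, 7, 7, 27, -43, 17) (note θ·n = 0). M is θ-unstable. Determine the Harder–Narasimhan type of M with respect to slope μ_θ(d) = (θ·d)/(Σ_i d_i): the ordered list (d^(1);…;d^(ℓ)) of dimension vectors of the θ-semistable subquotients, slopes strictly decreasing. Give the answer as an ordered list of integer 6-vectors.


Via rank(M_{q-1}∘⋯∘M_p): M ≅ I[1,5], I[2,2], I[5,5], I[5,6], I[6,6].
μ_θ-semistable layers: μ^(1)=17; μ^(2)=9; μ^(3)=7; μ^(4)=-43

((0, 0, 0, 0, 0, 2); (1, 1, 1, 1, 1, 0); (0, 1, 0, 0, 0, 0); (0, 0, 0, 0, 2, 0))


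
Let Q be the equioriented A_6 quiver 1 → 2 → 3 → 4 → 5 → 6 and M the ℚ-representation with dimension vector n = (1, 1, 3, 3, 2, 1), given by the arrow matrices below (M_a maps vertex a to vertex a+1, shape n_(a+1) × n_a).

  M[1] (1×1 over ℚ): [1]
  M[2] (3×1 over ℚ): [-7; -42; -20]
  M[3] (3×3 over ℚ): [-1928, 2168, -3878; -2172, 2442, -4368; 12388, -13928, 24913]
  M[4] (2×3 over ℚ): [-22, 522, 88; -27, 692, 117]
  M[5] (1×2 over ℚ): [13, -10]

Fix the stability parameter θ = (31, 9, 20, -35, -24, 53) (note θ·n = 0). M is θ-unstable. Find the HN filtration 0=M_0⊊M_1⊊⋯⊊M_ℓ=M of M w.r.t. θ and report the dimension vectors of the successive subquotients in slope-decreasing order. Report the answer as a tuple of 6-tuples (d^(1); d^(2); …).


Via rank(M_{q-1}∘⋯∘M_p): M ≅ I[1,3], I[3,5], I[3,6], I[4,4].
μ_θ-semistable layers: μ^(1)=53; μ^(2)=20; μ^(3)=-13; μ^(4)=-35

((0, 0, 0, 0, 0, 1); (1, 1, 1, 0, 0, 0); (0, 0, 2, 2, 2, 0); (0, 0, 0, 1, 0, 0))


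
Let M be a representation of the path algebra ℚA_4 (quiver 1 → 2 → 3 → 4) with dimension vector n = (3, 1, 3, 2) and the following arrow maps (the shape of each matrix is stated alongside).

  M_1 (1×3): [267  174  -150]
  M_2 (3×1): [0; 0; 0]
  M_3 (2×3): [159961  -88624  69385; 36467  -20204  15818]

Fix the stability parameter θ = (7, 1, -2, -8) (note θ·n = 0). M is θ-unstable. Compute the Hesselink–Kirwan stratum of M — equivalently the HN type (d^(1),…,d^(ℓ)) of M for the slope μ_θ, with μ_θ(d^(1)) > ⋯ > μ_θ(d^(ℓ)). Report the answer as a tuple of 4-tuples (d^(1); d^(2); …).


Via rank(M_{q-1}∘⋯∘M_p): M ≅ I[1,1]^2, I[1,2], I[3,3], I[3,4]^2.
μ_θ-semistable layers: μ^(1)=7; μ^(2)=4; μ^(3)=-2; μ^(4)=-5

((2, 0, 0, 0); (1, 1, 0, 0); (0, 0, 1, 0); (0, 0, 2, 2))


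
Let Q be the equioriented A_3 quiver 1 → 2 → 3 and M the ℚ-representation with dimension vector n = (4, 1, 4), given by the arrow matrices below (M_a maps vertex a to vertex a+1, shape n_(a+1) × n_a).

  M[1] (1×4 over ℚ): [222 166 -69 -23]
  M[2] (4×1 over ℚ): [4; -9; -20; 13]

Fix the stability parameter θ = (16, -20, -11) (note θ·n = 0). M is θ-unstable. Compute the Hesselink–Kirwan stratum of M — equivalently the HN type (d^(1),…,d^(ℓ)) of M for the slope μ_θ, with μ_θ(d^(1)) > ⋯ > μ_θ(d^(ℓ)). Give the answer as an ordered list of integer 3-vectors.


Barcode: M ≅ I[1,1]^3, I[1,3], I[3,3]^3. HN layers by μ_θ (3 steps, strictly decreasing):
  μ^(1)=16; μ^(2)=-5; μ^(3)=-11

((3, 0, 0); (1, 1, 1); (0, 0, 3))


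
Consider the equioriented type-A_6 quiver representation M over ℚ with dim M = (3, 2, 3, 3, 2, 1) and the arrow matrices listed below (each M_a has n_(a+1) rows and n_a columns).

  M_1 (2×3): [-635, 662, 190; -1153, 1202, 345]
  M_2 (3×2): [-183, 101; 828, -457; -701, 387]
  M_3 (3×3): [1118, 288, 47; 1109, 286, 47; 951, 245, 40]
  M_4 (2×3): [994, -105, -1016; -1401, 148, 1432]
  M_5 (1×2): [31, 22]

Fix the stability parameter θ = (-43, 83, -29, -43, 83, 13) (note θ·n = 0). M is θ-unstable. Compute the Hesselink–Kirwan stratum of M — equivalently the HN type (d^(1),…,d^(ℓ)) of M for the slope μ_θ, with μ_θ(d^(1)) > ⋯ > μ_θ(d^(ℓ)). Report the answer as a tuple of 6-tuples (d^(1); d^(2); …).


Via rank(M_{q-1}∘⋯∘M_p): M ≅ I[1,1], I[1,5], I[1,6], I[3,4].
μ_θ-semistable layers: μ^(1)=83; μ^(2)=48; μ^(3)=11/3; μ^(4)=-36; μ^(5)=-43

((0, 0, 0, 0, 1, 0); (0, 0, 0, 0, 1, 1); (0, 2, 2, 2, 0, 0); (0, 0, 1, 1, 0, 0); (3, 0, 0, 0, 0, 0))


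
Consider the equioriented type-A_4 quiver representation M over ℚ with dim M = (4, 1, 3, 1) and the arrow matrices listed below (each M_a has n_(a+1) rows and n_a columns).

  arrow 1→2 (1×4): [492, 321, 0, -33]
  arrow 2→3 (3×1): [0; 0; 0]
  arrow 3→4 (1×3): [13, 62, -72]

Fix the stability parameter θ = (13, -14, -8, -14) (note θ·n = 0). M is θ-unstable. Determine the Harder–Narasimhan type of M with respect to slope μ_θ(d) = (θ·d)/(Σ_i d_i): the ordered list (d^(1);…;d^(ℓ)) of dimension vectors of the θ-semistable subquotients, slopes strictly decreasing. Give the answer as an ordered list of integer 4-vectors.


Interval decomposition of M: I[1,1]^3, I[1,2], I[3,3]^2, I[3,4].
HN type (ℓ=4): μ^(1)=13; μ^(2)=-1/2; μ^(3)=-8; μ^(4)=-11

((3, 0, 0, 0); (1, 1, 0, 0); (0, 0, 2, 0); (0, 0, 1, 1))


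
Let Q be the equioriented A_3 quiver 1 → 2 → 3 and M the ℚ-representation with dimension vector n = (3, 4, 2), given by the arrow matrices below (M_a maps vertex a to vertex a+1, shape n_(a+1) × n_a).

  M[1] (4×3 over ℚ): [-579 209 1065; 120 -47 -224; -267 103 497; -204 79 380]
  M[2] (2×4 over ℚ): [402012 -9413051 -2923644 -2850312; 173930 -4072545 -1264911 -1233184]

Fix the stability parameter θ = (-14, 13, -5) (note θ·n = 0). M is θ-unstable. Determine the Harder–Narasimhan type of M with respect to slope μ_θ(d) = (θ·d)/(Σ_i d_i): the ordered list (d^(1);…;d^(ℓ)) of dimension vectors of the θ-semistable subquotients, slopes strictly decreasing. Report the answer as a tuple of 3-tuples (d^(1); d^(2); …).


Via rank(M_{q-1}∘⋯∘M_p): M ≅ I[1,1], I[1,3]^2, I[2,2]^2.
μ_θ-semistable layers: μ^(1)=13; μ^(2)=4; μ^(3)=-14

((0, 2, 0); (0, 2, 2); (3, 0, 0))


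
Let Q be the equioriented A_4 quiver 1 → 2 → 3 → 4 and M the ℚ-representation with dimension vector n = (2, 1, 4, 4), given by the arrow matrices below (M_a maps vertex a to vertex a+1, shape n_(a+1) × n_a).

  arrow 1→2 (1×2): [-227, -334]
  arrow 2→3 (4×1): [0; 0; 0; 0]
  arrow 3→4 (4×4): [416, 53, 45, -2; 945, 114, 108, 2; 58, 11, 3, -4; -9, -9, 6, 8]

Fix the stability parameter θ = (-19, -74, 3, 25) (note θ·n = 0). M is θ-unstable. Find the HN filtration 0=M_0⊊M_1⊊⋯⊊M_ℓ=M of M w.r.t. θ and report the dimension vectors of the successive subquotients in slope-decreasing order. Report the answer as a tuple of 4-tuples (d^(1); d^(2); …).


Interval decomposition of M: I[1,1], I[1,2], I[3,4]^4.
HN type (ℓ=4): μ^(1)=25; μ^(2)=3; μ^(3)=-19; μ^(4)=-93/2

((0, 0, 0, 4); (0, 0, 4, 0); (1, 0, 0, 0); (1, 1, 0, 0))


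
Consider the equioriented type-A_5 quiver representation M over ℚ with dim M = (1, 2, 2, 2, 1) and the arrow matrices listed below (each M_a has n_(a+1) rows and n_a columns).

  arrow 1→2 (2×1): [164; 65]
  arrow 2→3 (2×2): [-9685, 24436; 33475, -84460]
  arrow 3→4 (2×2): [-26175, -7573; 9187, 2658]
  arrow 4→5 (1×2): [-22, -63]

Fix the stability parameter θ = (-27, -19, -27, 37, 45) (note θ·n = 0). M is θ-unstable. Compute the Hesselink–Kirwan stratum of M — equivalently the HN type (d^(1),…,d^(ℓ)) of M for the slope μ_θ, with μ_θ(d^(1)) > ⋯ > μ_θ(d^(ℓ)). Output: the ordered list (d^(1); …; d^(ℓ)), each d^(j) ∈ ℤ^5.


Via rank(M_{q-1}∘⋯∘M_p): M ≅ I[1,2], I[2,5], I[3,4].
μ_θ-semistable layers: μ^(1)=45; μ^(2)=37; μ^(3)=-19; μ^(4)=-23; μ^(5)=-27

((0, 0, 0, 0, 1); (0, 0, 0, 2, 0); (0, 1, 0, 0, 0); (0, 1, 1, 0, 0); (1, 0, 1, 0, 0))


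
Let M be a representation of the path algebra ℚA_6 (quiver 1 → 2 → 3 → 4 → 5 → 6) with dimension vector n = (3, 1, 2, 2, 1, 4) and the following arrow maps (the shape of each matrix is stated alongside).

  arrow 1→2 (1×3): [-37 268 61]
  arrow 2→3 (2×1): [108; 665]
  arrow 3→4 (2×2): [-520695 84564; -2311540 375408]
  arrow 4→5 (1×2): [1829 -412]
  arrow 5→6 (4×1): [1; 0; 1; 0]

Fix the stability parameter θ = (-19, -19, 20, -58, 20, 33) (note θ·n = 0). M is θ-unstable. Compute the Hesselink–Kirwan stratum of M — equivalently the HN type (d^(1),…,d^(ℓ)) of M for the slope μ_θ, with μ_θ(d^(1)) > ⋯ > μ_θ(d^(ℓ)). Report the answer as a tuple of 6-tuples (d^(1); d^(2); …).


Barcode: M ≅ I[1,1]^2, I[1,3], I[3,6], I[4,4], I[6,6]^3. HN layers by μ_θ (4 steps, strictly decreasing):
  μ^(1)=33; μ^(2)=20; μ^(3)=-19; μ^(4)=-58

((0, 0, 0, 0, 0, 4); (0, 0, 1, 0, 1, 0); (3, 1, 1, 1, 0, 0); (0, 0, 0, 1, 0, 0))


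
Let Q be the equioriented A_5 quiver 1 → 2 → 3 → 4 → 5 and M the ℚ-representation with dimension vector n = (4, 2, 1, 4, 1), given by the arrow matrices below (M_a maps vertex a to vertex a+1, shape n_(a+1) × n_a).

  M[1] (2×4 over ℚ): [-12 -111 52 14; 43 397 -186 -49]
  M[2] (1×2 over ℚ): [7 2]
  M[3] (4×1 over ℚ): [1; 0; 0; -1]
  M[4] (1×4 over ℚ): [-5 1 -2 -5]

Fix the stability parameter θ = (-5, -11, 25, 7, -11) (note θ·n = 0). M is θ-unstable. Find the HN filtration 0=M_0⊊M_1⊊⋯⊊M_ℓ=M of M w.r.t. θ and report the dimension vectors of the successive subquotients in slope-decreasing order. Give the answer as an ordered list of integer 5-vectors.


Barcode: M ≅ I[1,1]^2, I[1,2], I[1,4], I[4,4]^2, I[4,5]. HN layers by μ_θ (5 steps, strictly decreasing):
  μ^(1)=16; μ^(2)=7; μ^(3)=-2; μ^(4)=-5; μ^(5)=-8

((0, 0, 1, 1, 0); (0, 0, 0, 2, 0); (0, 0, 0, 1, 1); (2, 0, 0, 0, 0); (2, 2, 0, 0, 0))


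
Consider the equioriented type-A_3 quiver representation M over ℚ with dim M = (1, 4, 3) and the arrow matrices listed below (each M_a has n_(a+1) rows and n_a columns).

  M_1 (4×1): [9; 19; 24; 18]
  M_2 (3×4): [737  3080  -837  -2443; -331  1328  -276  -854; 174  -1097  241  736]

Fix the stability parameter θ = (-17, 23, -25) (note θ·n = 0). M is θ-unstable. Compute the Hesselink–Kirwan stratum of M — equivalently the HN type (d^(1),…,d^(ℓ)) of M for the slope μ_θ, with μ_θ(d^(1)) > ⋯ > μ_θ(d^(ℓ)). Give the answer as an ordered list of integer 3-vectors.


Barcode: M ≅ I[1,3], I[2,2], I[2,3]^2. HN layers by μ_θ (3 steps, strictly decreasing):
  μ^(1)=23; μ^(2)=-1; μ^(3)=-17

((0, 1, 0); (0, 3, 3); (1, 0, 0))


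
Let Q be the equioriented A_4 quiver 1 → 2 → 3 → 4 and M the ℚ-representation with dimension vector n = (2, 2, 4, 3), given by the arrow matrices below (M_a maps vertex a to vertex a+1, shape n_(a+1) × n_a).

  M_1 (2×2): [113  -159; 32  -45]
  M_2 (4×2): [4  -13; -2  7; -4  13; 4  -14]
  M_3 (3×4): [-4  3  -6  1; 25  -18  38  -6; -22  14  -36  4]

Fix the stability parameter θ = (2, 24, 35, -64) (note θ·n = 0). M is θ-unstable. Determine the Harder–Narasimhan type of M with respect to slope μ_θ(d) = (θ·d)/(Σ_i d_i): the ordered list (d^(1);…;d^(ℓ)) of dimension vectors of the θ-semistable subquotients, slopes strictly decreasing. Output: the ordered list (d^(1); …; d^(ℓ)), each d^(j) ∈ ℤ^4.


Interval decomposition of M: I[1,4]^2, I[3,3], I[3,4].
HN type (ℓ=3): μ^(1)=35; μ^(2)=-3/4; μ^(3)=-29/2

((0, 0, 1, 0); (2, 2, 2, 2); (0, 0, 1, 1))


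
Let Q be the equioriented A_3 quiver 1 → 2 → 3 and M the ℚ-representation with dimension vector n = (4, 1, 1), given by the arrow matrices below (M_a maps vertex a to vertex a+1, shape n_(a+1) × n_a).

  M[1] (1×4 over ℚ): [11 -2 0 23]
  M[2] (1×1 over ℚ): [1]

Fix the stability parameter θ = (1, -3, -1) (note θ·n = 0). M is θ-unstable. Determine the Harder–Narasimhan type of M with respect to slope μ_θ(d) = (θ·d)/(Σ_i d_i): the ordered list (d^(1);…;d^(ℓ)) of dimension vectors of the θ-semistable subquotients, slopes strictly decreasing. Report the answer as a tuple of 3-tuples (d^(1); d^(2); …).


Interval decomposition of M: I[1,1]^3, I[1,3].
HN type (ℓ=2): μ^(1)=1; μ^(2)=-1

((3, 0, 0); (1, 1, 1))


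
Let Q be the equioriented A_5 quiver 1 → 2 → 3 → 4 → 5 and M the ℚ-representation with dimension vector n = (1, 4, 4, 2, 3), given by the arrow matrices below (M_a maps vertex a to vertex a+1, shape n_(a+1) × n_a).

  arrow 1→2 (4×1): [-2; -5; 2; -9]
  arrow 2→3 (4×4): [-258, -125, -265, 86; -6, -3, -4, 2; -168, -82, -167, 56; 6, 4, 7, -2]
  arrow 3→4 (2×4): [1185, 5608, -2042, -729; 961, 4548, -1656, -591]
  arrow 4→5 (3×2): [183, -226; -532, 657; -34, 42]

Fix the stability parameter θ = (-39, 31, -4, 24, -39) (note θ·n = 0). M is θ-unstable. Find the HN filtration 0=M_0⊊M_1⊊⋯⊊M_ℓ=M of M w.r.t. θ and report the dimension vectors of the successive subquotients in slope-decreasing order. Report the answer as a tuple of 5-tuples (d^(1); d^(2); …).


Via rank(M_{q-1}∘⋯∘M_p): M ≅ I[1,5], I[2,2], I[2,3], I[2,5], I[3,3], I[5,5].
μ_θ-semistable layers: μ^(1)=31; μ^(2)=27/2; μ^(3)=3; μ^(4)=-4; μ^(5)=-39

((0, 1, 0, 0, 0); (0, 1, 1, 0, 0); (0, 2, 2, 2, 2); (0, 0, 1, 0, 0); (1, 0, 0, 0, 1))


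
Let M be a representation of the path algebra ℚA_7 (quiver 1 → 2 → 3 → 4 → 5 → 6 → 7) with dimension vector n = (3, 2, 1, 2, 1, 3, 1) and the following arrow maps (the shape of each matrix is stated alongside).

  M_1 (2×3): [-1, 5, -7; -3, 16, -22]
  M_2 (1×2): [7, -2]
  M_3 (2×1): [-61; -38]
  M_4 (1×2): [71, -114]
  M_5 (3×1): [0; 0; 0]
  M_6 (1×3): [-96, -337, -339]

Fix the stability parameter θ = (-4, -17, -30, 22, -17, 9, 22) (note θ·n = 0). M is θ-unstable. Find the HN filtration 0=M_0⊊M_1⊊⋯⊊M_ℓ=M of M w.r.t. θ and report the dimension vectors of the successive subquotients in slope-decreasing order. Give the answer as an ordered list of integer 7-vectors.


Barcode: M ≅ I[1,1], I[1,2], I[1,5], I[4,4], I[6,6]^2, I[6,7]. HN layers by μ_θ (6 steps, strictly decreasing):
  μ^(1)=22; μ^(2)=9; μ^(3)=5/2; μ^(4)=-4; μ^(5)=-21/2; μ^(6)=-17

((0, 0, 0, 1, 0, 0, 1); (0, 0, 0, 0, 0, 3, 0); (0, 0, 0, 1, 1, 0, 0); (1, 0, 0, 0, 0, 0, 0); (1, 1, 0, 0, 0, 0, 0); (1, 1, 1, 0, 0, 0, 0))


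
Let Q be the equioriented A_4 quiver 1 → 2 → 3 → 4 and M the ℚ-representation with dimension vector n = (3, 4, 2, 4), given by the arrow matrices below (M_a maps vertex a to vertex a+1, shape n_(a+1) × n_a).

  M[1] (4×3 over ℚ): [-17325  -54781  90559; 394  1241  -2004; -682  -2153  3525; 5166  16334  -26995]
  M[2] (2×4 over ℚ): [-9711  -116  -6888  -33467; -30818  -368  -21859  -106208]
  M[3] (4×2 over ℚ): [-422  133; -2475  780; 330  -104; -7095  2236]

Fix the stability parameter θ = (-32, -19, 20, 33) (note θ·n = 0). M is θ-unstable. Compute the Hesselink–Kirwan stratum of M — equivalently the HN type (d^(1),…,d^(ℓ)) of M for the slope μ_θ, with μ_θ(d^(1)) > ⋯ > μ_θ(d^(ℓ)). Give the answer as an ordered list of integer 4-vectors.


Via rank(M_{q-1}∘⋯∘M_p): M ≅ I[1,2], I[1,4]^2, I[2,2], I[4,4]^2.
μ_θ-semistable layers: μ^(1)=33; μ^(2)=20; μ^(3)=-19; μ^(4)=-32

((0, 0, 0, 4); (0, 0, 2, 0); (0, 4, 0, 0); (3, 0, 0, 0))


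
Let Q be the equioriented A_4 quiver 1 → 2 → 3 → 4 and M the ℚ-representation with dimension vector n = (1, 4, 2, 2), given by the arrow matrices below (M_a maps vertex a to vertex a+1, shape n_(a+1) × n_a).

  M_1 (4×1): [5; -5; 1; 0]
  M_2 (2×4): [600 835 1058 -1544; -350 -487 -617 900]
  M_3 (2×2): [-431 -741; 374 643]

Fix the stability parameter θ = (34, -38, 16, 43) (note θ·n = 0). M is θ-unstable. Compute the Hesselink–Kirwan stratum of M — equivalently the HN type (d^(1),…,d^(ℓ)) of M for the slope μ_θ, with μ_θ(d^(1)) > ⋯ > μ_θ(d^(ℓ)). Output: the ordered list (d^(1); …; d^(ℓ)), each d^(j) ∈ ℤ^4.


Interval decomposition of M: I[1,4], I[2,2]^2, I[2,4].
HN type (ℓ=4): μ^(1)=43; μ^(2)=16; μ^(3)=-2; μ^(4)=-38

((0, 0, 0, 2); (0, 0, 2, 0); (1, 1, 0, 0); (0, 3, 0, 0))


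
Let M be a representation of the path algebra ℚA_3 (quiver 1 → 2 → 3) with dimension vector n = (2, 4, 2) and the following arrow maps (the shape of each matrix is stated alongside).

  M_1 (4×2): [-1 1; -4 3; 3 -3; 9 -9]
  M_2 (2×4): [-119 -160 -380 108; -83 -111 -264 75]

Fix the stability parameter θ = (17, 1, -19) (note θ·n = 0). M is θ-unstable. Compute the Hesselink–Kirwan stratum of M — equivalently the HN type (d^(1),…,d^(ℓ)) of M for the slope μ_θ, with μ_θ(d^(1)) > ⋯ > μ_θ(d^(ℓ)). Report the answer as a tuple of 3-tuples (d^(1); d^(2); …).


Interval decomposition of M: I[1,3]^2, I[2,2]^2.
HN type (ℓ=2): μ^(1)=1; μ^(2)=-1/3

((0, 2, 0); (2, 2, 2))


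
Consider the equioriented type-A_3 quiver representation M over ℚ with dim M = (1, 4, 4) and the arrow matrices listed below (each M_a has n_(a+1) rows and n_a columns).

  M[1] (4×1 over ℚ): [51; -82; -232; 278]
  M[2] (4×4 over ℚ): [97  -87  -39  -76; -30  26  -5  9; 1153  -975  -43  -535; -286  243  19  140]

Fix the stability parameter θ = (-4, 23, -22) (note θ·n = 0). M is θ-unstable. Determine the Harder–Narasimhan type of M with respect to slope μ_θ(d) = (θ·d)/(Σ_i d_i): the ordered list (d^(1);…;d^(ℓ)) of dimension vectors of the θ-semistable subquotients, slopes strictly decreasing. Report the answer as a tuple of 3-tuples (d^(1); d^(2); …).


Interval decomposition of M: I[1,3], I[2,3]^3.
HN type (ℓ=2): μ^(1)=1/2; μ^(2)=-4

((0, 4, 4); (1, 0, 0))
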